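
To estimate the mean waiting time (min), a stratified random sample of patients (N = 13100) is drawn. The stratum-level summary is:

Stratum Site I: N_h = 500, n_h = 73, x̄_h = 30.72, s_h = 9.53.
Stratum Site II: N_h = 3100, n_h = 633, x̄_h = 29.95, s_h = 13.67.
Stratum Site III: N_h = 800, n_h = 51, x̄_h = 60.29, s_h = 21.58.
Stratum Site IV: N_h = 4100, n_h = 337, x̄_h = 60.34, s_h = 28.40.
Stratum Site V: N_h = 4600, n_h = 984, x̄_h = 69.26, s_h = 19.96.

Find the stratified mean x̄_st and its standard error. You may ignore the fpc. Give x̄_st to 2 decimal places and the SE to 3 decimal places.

x̄_st ≈ 55.15, SE ≈ 0.580

x̄_st = Σ W_h x̄_h = (500·30.72 + 3100·29.95 + 800·60.29 + 4100·60.34 + 4600·69.26)/13100 = 55.14710
V̂(x̄_st) = Σ W_h² s_h²/n_h, with W_h = N_h/N and N = 13100:
  stratum Site I: (500/13100)²·9.53²/73 = 0.00181243
  stratum Site II: (3100/13100)²·13.67²/633 = 0.0165316
  stratum Site III: (800/13100)²·21.58²/51 = 0.0340542
  stratum Site IV: (4100/13100)²·28.40²/337 = 0.23444
  stratum Site V: (4600/13100)²·19.96²/984 = 0.0499228
V̂(x̄_st) = 0.336761
SE(x̄_st) = √0.336761 = 0.580311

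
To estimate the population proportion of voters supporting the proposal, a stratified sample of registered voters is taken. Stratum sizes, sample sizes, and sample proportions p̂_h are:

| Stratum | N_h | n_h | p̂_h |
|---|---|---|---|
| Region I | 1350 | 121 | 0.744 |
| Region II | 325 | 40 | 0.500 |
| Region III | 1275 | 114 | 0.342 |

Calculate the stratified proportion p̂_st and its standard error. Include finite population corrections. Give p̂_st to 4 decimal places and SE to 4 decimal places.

p̂_st ≈ 0.5434, SE ≈ 0.0266

N = 2950; stratum weights W_h = N_h/N.
p̂_st = Σ W_h p̂_h = (1350·0.744 + 325·0.500 + 1275·0.342)/2950 = 0.54337
V̂(p̂_st) = Σ W_h² (1 − n_h/N_h) p̂_h(1−p̂_h)/(n_h−1):
  stratum Region I: (1350/2950)²·(1 − 121/1350)·0.744·0.256/120 = 0.000302603
  stratum Region II: (325/2950)²·(1 − 40/325)·0.500·0.500/39 = 6.82275e-05
  stratum Region III: (1275/2950)²·(1 − 114/1275)·0.342·0.658/113 = 0.000338744
V̂(p̂_st) = 0.000709575; SE = √V̂ = 0.0266378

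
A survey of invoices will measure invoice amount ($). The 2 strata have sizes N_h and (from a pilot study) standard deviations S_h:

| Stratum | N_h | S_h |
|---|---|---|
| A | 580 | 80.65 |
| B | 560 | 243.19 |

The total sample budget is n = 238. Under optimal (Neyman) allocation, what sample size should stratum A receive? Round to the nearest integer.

61

Neyman allocation: n_h = n · N_h S_h / Σ N_i S_i, with n = 238.
  stratum A: N_h·S_h = 580·80.65 = 46777.00
  stratum B: N_h·S_h = 560·243.19 = 136186.40
Σ N_h S_h = 182963.40
n for stratum A = 238·46777.00/182963.40 = 60.848 → 61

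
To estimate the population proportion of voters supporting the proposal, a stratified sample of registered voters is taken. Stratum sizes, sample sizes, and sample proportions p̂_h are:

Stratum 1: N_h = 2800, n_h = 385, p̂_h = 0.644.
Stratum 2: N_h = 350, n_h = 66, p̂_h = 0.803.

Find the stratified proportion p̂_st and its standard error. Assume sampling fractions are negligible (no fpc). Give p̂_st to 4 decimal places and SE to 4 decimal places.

p̂_st ≈ 0.6617, SE ≈ 0.0224

N = 3150; stratum weights W_h = N_h/N.
p̂_st = Σ W_h p̂_h = (2800·0.644 + 350·0.803)/3150 = 0.66167
V̂(p̂_st) = Σ W_h² p̂_h(1−p̂_h)/(n_h−1):
  stratum 1: (2800/3150)²·0.644·0.356/384 = 0.000471737
  stratum 2: (350/3150)²·0.803·0.197/65 = 3.00458e-05
V̂(p̂_st) = 0.000501782; SE = √V̂ = 0.0224005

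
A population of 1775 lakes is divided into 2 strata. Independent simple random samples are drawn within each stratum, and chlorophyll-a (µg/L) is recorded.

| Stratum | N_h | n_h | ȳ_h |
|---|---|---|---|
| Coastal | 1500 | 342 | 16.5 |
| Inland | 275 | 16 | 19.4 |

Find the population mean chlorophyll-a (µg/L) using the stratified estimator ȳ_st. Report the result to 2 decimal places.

N = Σ N_h = 1775. Stratum weights W_h = N_h/N.
ȳ_st = (1500·16.5 + 275·19.4) / 1775 = 16.9493

ȳ_st ≈ 16.95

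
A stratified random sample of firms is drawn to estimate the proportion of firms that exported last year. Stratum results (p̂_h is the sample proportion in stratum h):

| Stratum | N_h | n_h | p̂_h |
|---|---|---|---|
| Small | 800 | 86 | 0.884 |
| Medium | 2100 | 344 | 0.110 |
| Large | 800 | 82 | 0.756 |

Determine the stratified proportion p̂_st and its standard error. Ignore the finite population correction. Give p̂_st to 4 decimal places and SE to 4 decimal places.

N = 3700; stratum weights W_h = N_h/N.
p̂_st = Σ W_h p̂_h = (800·0.884 + 2100·0.110 + 800·0.756)/3700 = 0.41703
V̂(p̂_st) = Σ W_h² p̂_h(1−p̂_h)/(n_h−1):
  stratum Small: (800/3700)²·0.884·0.116/85 = 5.63985e-05
  stratum Medium: (2100/3700)²·0.110·0.890/343 = 9.19441e-05
  stratum Large: (800/3700)²·0.756·0.244/81 = 0.000106464
V̂(p̂_st) = 0.000254807; SE = √V̂ = 0.0159627

p̂_st ≈ 0.4170, SE ≈ 0.0160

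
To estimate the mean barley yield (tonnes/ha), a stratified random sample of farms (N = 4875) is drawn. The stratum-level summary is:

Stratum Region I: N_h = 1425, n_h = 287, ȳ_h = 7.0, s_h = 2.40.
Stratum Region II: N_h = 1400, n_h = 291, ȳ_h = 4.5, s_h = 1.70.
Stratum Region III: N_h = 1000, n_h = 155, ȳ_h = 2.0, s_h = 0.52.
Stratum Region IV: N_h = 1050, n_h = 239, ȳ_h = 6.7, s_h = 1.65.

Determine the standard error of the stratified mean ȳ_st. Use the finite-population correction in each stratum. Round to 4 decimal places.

SE(ȳ_st) ≈ 0.0499

V̂(ȳ_st) = Σ W_h² (1 − n_h/N_h) s_h²/n_h, with W_h = N_h/N and N = 4875:
  stratum Region I: (1425/4875)²·(1 − 287/1425)·2.40²/287 = 0.00136946
  stratum Region II: (1400/4875)²·(1 − 291/1400)·1.70²/291 = 0.000648807
  stratum Region III: (1000/4875)²·(1 − 155/1000)·0.52²/155 = 6.20272e-05
  stratum Region IV: (1050/4875)²·(1 − 239/1050)·1.65²/239 = 0.00040816
V̂(ȳ_st) = 0.00248845
SE(ȳ_st) = √0.00248845 = 0.0498844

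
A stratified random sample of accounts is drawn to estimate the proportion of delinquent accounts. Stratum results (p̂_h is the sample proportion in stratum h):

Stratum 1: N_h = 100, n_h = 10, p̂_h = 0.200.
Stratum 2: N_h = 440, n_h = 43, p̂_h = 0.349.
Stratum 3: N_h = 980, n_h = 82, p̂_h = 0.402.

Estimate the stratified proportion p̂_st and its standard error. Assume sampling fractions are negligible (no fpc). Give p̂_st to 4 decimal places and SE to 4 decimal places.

N = 1520; stratum weights W_h = N_h/N.
p̂_st = Σ W_h p̂_h = (100·0.200 + 440·0.349 + 980·0.402)/1520 = 0.37337
V̂(p̂_st) = Σ W_h² p̂_h(1−p̂_h)/(n_h−1):
  stratum 1: (100/1520)²·0.200·0.800/9 = 7.69468e-05
  stratum 2: (440/1520)²·0.349·0.651/42 = 0.000453289
  stratum 3: (980/1520)²·0.402·0.598/81 = 0.00123369
V̂(p̂_st) = 0.00176393; SE = √V̂ = 0.0419992

p̂_st ≈ 0.3734, SE ≈ 0.0420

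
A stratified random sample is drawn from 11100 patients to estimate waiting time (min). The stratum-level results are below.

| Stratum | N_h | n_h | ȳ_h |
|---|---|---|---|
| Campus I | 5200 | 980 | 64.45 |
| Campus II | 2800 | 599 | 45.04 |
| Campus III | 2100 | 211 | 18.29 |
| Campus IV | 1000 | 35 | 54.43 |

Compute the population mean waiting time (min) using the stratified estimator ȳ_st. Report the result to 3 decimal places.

N = Σ N_h = 11100. Stratum weights W_h = N_h/N.
ȳ_st = (5200·64.45 + 2800·45.04 + 2100·18.29 + 1000·54.43) / 11100 = 49.91811

ȳ_st ≈ 49.918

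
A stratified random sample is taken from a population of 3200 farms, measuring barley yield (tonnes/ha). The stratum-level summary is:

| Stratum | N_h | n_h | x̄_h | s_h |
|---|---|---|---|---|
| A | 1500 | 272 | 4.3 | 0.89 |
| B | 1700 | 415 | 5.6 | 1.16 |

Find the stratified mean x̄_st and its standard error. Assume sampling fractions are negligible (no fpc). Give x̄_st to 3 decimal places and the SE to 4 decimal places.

x̄_st = Σ W_h x̄_h = (1500·4.3 + 1700·5.6)/3200 = 4.99062
V̂(x̄_st) = Σ W_h² s_h²/n_h, with W_h = N_h/N and N = 3200:
  stratum A: (1500/3200)²·0.89²/272 = 0.000639873
  stratum B: (1700/3200)²·1.16²/415 = 0.000915094
V̂(x̄_st) = 0.00155497
SE(x̄_st) = √0.00155497 = 0.0394331

x̄_st ≈ 4.991, SE ≈ 0.0394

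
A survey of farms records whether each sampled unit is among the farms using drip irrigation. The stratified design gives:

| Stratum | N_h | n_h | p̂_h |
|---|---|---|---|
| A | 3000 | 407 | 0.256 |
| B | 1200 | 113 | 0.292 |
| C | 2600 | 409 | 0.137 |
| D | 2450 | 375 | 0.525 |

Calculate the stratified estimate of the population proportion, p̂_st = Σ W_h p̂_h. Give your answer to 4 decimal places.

p̂_st ≈ 0.2985

N = 9250; stratum weights W_h = N_h/N.
p̂_st = Σ W_h p̂_h = (3000·0.256 + 1200·0.292 + 2600·0.137 + 2450·0.525)/9250 = 0.29847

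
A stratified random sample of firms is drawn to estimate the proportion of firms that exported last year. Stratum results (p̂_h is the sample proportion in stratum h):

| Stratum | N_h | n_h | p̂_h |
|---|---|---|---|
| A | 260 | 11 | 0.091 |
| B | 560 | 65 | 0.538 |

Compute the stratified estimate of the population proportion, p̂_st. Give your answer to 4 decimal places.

p̂_st ≈ 0.3963

N = 820; stratum weights W_h = N_h/N.
p̂_st = Σ W_h p̂_h = (260·0.091 + 560·0.538)/820 = 0.39627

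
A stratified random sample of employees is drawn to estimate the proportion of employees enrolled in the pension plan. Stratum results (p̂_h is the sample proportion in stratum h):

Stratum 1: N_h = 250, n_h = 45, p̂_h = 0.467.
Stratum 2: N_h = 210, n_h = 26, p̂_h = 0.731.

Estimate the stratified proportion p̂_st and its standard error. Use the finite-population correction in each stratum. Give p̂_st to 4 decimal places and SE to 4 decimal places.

p̂_st ≈ 0.5875, SE ≈ 0.0530

N = 460; stratum weights W_h = N_h/N.
p̂_st = Σ W_h p̂_h = (250·0.467 + 210·0.731)/460 = 0.58752
V̂(p̂_st) = Σ W_h² (1 − n_h/N_h) p̂_h(1−p̂_h)/(n_h−1):
  stratum 1: (250/460)²·(1 − 45/250)·0.467·0.533/44 = 0.00137015
  stratum 2: (210/460)²·(1 − 26/210)·0.731·0.269/25 = 0.00143632
V̂(p̂_st) = 0.00280647; SE = √V̂ = 0.0529762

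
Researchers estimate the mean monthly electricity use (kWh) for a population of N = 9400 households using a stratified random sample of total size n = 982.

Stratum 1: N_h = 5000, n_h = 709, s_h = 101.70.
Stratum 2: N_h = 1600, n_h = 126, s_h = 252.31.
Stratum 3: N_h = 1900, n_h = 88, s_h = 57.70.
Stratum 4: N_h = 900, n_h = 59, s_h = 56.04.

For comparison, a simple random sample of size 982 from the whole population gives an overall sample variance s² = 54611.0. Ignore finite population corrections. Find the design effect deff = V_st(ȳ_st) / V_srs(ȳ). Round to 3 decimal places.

V̂(ȳ_st) = Σ W_h² s_h²/n_h, with W_h = N_h/N and N = 9400:
  stratum 1: (5000/9400)²·101.70²/709 = 4.12743
  stratum 2: (1600/9400)²·252.31²/126 = 14.638
  stratum 3: (1900/9400)²·57.70²/88 = 1.54568
  stratum 4: (900/9400)²·56.04²/59 = 0.487948
V_st = 20.7991
V_srs = s²/n = 54611.0/982 = 55.612
deff = V_st / V_srs = 20.7991/55.612 = 0.3740

deff ≈ 0.374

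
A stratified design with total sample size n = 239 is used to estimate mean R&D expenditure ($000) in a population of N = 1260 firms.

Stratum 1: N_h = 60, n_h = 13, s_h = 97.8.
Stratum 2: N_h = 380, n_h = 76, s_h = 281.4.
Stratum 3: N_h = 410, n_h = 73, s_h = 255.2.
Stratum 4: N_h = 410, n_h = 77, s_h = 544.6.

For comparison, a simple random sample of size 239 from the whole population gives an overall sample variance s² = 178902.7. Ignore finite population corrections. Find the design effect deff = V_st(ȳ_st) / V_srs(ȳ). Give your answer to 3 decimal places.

V̂(ȳ_st) = Σ W_h² s_h²/n_h, with W_h = N_h/N and N = 1260:
  stratum 1: (60/1260)²·97.8²/13 = 1.66838
  stratum 2: (380/1260)²·281.4²/76 = 94.7678
  stratum 3: (410/1260)²·255.2²/73 = 94.4637
  stratum 4: (410/1260)²·544.6²/77 = 407.841
V_st = 598.741
V_srs = s²/n = 178902.7/239 = 748.547
deff = V_st / V_srs = 598.741/748.547 = 0.7999

deff ≈ 0.800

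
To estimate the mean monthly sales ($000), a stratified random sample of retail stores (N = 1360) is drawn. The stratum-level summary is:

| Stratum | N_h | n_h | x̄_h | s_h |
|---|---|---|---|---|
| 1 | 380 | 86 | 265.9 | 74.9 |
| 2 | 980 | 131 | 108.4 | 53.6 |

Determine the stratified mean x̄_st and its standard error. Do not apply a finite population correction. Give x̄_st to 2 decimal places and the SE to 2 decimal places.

x̄_st ≈ 152.41, SE ≈ 4.06

x̄_st = Σ W_h x̄_h = (380·265.9 + 980·108.4)/1360 = 152.40735
V̂(x̄_st) = Σ W_h² s_h²/n_h, with W_h = N_h/N and N = 1360:
  stratum 1: (380/1360)²·74.9²/86 = 5.09278
  stratum 2: (980/1360)²·53.6²/131 = 11.3876
V̂(x̄_st) = 16.4804
SE(x̄_st) = √16.4804 = 4.0596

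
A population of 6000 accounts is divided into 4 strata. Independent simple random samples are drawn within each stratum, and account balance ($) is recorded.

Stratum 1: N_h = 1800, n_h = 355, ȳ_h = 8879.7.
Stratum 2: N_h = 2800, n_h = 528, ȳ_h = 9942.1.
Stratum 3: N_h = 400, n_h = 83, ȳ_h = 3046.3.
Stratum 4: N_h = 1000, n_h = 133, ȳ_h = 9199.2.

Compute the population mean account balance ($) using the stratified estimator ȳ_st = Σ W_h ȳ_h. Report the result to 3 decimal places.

N = Σ N_h = 6000. Stratum weights W_h = N_h/N.
ȳ_st = (1800·8879.7 + 2800·9942.1 + 400·3046.3 + 1000·9199.2) / 6000 = 9039.84333

ȳ_st ≈ 9039.843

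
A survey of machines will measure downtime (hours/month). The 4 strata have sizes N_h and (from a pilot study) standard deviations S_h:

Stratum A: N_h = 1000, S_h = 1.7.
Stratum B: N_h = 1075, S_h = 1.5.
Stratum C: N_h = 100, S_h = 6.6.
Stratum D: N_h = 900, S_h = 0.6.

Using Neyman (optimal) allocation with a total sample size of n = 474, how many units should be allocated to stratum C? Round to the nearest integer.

69

Neyman allocation: n_h = n · N_h S_h / Σ N_i S_i, with n = 474.
  stratum A: N_h·S_h = 1000·1.7 = 1700.00
  stratum B: N_h·S_h = 1075·1.5 = 1612.50
  stratum C: N_h·S_h = 100·6.6 = 660.00
  stratum D: N_h·S_h = 900·0.6 = 540.00
Σ N_h S_h = 4512.50
n for stratum C = 474·660.00/4512.50 = 69.327 → 69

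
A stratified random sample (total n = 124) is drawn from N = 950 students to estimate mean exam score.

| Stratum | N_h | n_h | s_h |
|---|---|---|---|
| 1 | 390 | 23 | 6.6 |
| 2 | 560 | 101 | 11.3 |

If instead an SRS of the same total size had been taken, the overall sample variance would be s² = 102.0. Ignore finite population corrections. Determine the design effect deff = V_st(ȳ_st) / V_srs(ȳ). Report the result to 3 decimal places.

deff ≈ 0.922

V̂(ȳ_st) = Σ W_h² s_h²/n_h, with W_h = N_h/N and N = 950:
  stratum 1: (390/950)²·6.6²/23 = 0.319185
  stratum 2: (560/950)²·11.3²/101 = 0.439303
V_st = 0.758488
V_srs = s²/n = 102.0/124 = 0.822581
deff = V_st / V_srs = 0.758488/0.822581 = 0.9221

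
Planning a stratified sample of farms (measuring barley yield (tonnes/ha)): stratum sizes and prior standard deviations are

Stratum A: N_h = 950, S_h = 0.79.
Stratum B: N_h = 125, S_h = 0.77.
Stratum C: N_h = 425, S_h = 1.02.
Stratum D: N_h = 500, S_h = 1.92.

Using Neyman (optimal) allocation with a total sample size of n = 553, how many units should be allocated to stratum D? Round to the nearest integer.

Neyman allocation: n_h = n · N_h S_h / Σ N_i S_i, with n = 553.
  stratum A: N_h·S_h = 950·0.79 = 750.50
  stratum B: N_h·S_h = 125·0.77 = 96.25
  stratum C: N_h·S_h = 425·1.02 = 433.50
  stratum D: N_h·S_h = 500·1.92 = 960.00
Σ N_h S_h = 2240.25
n for stratum D = 553·960.00/2240.25 = 236.974 → 237

237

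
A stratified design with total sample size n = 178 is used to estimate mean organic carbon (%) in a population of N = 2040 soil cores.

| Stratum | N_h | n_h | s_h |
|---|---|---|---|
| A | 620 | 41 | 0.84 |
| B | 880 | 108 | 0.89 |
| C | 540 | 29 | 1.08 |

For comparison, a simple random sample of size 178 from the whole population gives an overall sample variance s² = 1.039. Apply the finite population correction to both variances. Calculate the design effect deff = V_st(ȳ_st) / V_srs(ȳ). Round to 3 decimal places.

deff ≈ 1.004

V̂(ȳ_st) = Σ W_h² (1 − n_h/N_h) s_h²/n_h, with W_h = N_h/N and N = 2040:
  stratum A: (620/2040)²·(1 − 41/620)·0.84²/41 = 0.00148452
  stratum B: (880/2040)²·(1 − 108/880)·0.89²/108 = 0.00119728
  stratum C: (540/2040)²·(1 − 29/540)·1.08²/29 = 0.00266688
V_st = 0.00534868
V_srs = (1 − 178/2040)·1.039/178 = 0.00532776
deff = V_st / V_srs = 0.00534868/0.00532776 = 1.0039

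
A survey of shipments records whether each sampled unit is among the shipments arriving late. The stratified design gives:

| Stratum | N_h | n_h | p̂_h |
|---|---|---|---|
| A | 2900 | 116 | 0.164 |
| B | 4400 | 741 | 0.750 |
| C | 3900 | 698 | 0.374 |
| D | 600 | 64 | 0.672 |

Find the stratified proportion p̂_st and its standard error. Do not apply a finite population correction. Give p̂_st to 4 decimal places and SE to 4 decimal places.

p̂_st ≈ 0.4777, SE ≈ 0.0124

N = 11800; stratum weights W_h = N_h/N.
p̂_st = Σ W_h p̂_h = (2900·0.164 + 4400·0.750 + 3900·0.374 + 600·0.672)/11800 = 0.47775
V̂(p̂_st) = Σ W_h² p̂_h(1−p̂_h)/(n_h−1):
  stratum A: (2900/11800)²·0.164·0.836/115 = 7.20086e-05
  stratum B: (4400/11800)²·0.750·0.250/740 = 3.52299e-05
  stratum C: (3900/11800)²·0.374·0.626/697 = 3.66926e-05
  stratum D: (600/11800)²·0.672·0.328/63 = 9.04568e-06
V̂(p̂_st) = 0.000152977; SE = √V̂ = 0.0123684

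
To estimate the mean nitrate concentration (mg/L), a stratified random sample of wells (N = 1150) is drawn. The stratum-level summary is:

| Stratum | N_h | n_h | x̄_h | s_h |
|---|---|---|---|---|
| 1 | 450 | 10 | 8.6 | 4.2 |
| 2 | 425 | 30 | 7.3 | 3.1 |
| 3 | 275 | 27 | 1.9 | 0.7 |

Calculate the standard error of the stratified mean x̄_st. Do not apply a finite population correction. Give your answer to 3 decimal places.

V̂(x̄_st) = Σ W_h² s_h²/n_h, with W_h = N_h/N and N = 1150:
  stratum 1: (450/1150)²·4.2²/10 = 0.270102
  stratum 2: (425/1150)²·3.1²/30 = 0.0437506
  stratum 3: (275/1150)²·0.7²/27 = 0.00103777
V̂(x̄_st) = 0.31489
SE(x̄_st) = √0.31489 = 0.561151

SE(x̄_st) ≈ 0.561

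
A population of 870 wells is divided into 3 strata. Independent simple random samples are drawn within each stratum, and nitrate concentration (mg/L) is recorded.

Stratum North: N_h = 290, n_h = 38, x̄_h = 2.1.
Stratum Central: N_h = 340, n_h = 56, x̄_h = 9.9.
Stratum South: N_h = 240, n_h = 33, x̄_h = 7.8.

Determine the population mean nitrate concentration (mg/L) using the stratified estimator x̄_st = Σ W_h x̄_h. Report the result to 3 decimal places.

N = Σ N_h = 870. Stratum weights W_h = N_h/N.
x̄_st = (290·2.1 + 340·9.9 + 240·7.8) / 870 = 6.72069

x̄_st ≈ 6.721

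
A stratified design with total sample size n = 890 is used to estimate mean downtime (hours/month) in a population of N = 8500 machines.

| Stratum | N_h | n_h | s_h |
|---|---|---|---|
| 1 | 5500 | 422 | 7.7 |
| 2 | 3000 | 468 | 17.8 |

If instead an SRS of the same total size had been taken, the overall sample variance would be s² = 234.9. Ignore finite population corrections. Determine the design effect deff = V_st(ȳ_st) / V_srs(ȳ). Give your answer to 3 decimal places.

deff ≈ 0.542

V̂(ȳ_st) = Σ W_h² s_h²/n_h, with W_h = N_h/N and N = 8500:
  stratum 1: (5500/8500)²·7.7²/422 = 0.0588243
  stratum 2: (3000/8500)²·17.8²/468 = 0.0843332
V_st = 0.143158
V_srs = s²/n = 234.9/890 = 0.263933
deff = V_st / V_srs = 0.143158/0.263933 = 0.5424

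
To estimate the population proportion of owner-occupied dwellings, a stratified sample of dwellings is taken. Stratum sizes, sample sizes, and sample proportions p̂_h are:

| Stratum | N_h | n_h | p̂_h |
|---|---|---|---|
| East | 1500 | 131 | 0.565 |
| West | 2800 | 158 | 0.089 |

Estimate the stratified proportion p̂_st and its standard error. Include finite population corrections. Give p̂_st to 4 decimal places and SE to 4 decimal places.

N = 4300; stratum weights W_h = N_h/N.
p̂_st = Σ W_h p̂_h = (1500·0.565 + 2800·0.089)/4300 = 0.25505
V̂(p̂_st) = Σ W_h² (1 − n_h/N_h) p̂_h(1−p̂_h)/(n_h−1):
  stratum East: (1500/4300)²·(1 − 131/1500)·0.565·0.435/130 = 0.000209968
  stratum West: (2800/4300)²·(1 − 158/2800)·0.089·0.911/157 = 0.000206615
V̂(p̂_st) = 0.000416583; SE = √V̂ = 0.0204104

p̂_st ≈ 0.2550, SE ≈ 0.0204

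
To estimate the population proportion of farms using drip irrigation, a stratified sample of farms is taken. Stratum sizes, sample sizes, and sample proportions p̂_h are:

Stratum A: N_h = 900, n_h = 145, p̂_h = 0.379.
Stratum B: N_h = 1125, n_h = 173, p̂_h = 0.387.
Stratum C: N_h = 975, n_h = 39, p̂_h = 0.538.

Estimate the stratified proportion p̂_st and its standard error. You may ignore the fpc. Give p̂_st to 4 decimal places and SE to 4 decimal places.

p̂_st ≈ 0.4337, SE ≈ 0.0321

N = 3000; stratum weights W_h = N_h/N.
p̂_st = Σ W_h p̂_h = (900·0.379 + 1125·0.387 + 975·0.538)/3000 = 0.43368
V̂(p̂_st) = Σ W_h² p̂_h(1−p̂_h)/(n_h−1):
  stratum A: (900/3000)²·0.379·0.621/144 = 0.000147099
  stratum B: (1125/3000)²·0.387·0.613/172 = 0.000193957
  stratum C: (975/3000)²·0.538·0.462/38 = 0.000690888
V̂(p̂_st) = 0.00103194; SE = √V̂ = 0.0321239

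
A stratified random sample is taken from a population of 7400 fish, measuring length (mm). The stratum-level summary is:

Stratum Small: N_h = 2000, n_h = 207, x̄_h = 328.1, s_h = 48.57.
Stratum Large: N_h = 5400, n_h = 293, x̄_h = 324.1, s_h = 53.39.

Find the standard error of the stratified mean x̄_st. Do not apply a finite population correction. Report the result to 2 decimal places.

SE(x̄_st) ≈ 2.45

V̂(x̄_st) = Σ W_h² s_h²/n_h, with W_h = N_h/N and N = 7400:
  stratum Small: (2000/7400)²·48.57²/207 = 0.832458
  stratum Large: (5400/7400)²·53.39²/293 = 5.18056
V̂(x̄_st) = 6.01301
SE(x̄_st) = √6.01301 = 2.45214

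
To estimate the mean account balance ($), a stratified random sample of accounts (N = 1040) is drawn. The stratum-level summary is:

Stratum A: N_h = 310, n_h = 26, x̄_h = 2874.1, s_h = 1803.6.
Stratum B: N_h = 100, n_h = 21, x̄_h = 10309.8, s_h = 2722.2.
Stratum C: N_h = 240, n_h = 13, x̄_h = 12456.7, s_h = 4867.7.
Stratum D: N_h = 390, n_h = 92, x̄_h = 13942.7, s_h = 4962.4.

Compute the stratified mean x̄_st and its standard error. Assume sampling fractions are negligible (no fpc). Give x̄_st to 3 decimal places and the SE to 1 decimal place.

x̄_st = Σ W_h x̄_h = (310·2874.1 + 100·10309.8 + 240·12456.7 + 390·13942.7)/1040 = 9951.16538
V̂(x̄_st) = Σ W_h² s_h²/n_h, with W_h = N_h/N and N = 1040:
  stratum A: (310/1040)²·1803.6²/26 = 11116.4
  stratum B: (100/1040)²·2722.2²/21 = 3262.53
  stratum C: (240/1040)²·4867.7²/13 = 97064.4
  stratum D: (390/1040)²·4962.4²/92 = 37640.7
V̂(x̄_st) = 149084
SE(x̄_st) = √149084 = 386.114

x̄_st ≈ 9951.165, SE ≈ 386.1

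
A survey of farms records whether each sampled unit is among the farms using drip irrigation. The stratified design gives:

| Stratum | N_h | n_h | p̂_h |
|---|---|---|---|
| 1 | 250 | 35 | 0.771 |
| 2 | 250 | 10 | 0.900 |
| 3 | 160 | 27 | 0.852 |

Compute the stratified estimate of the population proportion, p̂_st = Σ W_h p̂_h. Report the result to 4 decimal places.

p̂_st ≈ 0.8395

N = 660; stratum weights W_h = N_h/N.
p̂_st = Σ W_h p̂_h = (250·0.771 + 250·0.900 + 160·0.852)/660 = 0.83950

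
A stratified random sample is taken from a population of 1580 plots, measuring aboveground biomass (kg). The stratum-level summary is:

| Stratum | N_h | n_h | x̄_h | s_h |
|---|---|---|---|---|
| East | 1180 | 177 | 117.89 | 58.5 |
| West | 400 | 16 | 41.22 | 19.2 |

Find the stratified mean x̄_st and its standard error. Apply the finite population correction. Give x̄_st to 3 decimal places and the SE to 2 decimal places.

x̄_st = Σ W_h x̄_h = (1180·117.89 + 400·41.22)/1580 = 98.47987
V̂(x̄_st) = Σ W_h² (1 − n_h/N_h) s_h²/n_h, with W_h = N_h/N and N = 1580:
  stratum East: (1180/1580)²·(1 − 177/1180)·58.5²/177 = 9.16658
  stratum West: (400/1580)²·(1 − 16/400)·19.2²/16 = 1.41762
V̂(x̄_st) = 10.5842
SE(x̄_st) = √10.5842 = 3.25334

x̄_st ≈ 98.480, SE ≈ 3.25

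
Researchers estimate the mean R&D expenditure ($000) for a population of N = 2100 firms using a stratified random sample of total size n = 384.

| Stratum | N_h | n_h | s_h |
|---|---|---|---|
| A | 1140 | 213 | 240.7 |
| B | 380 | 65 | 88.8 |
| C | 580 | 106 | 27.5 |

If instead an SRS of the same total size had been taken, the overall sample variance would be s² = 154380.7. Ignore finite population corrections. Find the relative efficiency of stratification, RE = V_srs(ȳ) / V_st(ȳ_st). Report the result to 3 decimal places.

V̂(ȳ_st) = Σ W_h² s_h²/n_h, with W_h = N_h/N and N = 2100:
  stratum A: (1140/2100)²·240.7²/213 = 80.1574
  stratum B: (380/2100)²·88.8²/65 = 3.97229
  stratum C: (580/2100)²·27.5²/106 = 0.544223
V_st = 84.6739
V_srs = s²/n = 154380.7/384 = 402.033
Relative efficiency = V_srs / V_st = 402.033/84.6739 = 4.7480

RE ≈ 4.748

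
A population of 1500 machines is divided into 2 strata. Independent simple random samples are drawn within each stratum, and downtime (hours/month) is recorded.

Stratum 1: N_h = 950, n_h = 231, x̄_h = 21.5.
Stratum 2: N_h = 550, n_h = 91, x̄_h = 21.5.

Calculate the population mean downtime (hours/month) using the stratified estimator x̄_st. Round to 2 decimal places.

x̄_st ≈ 21.50

N = Σ N_h = 1500. Stratum weights W_h = N_h/N.
x̄_st = (950·21.5 + 550·21.5) / 1500 = 21.5000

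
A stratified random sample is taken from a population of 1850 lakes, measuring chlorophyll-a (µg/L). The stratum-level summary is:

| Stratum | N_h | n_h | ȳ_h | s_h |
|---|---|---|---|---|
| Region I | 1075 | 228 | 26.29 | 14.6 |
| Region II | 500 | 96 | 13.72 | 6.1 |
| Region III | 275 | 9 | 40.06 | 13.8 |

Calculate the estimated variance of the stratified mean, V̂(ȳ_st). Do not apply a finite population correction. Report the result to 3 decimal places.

V̂(ȳ_st) ≈ 0.812

V̂(ȳ_st) = Σ W_h² s_h²/n_h, with W_h = N_h/N and N = 1850:
  stratum Region I: (1075/1850)²·14.6²/228 = 0.315678
  stratum Region II: (500/1850)²·6.1²/96 = 0.0283129
  stratum Region III: (275/1850)²·13.8²/9 = 0.46756
V̂(ȳ_st) = 0.811551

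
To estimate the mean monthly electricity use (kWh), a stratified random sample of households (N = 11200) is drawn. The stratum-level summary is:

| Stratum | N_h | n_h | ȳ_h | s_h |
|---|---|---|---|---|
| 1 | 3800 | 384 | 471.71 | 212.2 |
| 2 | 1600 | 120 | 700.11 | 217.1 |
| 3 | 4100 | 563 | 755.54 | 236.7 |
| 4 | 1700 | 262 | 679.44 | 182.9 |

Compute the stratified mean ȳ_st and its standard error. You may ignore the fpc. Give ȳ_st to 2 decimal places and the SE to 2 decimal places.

ȳ_st = Σ W_h ȳ_h = (3800·471.71 + 1600·700.11 + 4100·755.54 + 1700·679.44)/11200 = 639.77107
V̂(ȳ_st) = Σ W_h² s_h²/n_h, with W_h = N_h/N and N = 11200:
  stratum 1: (3800/11200)²·212.2²/384 = 13.4987
  stratum 2: (1600/11200)²·217.1²/120 = 8.01572
  stratum 3: (4100/11200)²·236.7²/563 = 13.3358
  stratum 4: (1700/11200)²·182.9²/262 = 2.94163
V̂(ȳ_st) = 37.7918
SE(ȳ_st) = √37.7918 = 6.14751

ȳ_st ≈ 639.77, SE ≈ 6.15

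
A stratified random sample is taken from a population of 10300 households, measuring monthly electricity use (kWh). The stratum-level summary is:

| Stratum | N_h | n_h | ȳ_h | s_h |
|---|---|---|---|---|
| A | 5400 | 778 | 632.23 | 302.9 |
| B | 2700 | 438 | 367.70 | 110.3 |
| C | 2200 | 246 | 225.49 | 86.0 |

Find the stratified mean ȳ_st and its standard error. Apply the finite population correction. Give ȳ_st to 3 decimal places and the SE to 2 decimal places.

ȳ_st ≈ 476.011, SE ≈ 5.53

ȳ_st = Σ W_h ȳ_h = (5400·632.23 + 2700·367.70 + 2200·225.49)/10300 = 476.01068
V̂(ȳ_st) = Σ W_h² (1 − n_h/N_h) s_h²/n_h, with W_h = N_h/N and N = 10300:
  stratum A: (5400/10300)²·(1 − 778/5400)·302.9²/778 = 27.7439
  stratum B: (2700/10300)²·(1 − 438/2700)·110.3²/438 = 1.59904
  stratum C: (2200/10300)²·(1 − 246/2200)·86.0²/246 = 1.21824
V̂(ȳ_st) = 30.5612
SE(ȳ_st) = √30.5612 = 5.52822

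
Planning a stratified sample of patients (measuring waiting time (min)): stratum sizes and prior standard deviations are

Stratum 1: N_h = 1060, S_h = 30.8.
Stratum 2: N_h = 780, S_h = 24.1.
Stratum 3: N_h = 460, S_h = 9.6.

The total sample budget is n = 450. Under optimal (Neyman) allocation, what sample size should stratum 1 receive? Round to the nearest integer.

Neyman allocation: n_h = n · N_h S_h / Σ N_i S_i, with n = 450.
  stratum 1: N_h·S_h = 1060·30.8 = 32648.00
  stratum 2: N_h·S_h = 780·24.1 = 18798.00
  stratum 3: N_h·S_h = 460·9.6 = 4416.00
Σ N_h S_h = 55862.00
n for stratum 1 = 450·32648.00/55862.00 = 262.998 → 263

263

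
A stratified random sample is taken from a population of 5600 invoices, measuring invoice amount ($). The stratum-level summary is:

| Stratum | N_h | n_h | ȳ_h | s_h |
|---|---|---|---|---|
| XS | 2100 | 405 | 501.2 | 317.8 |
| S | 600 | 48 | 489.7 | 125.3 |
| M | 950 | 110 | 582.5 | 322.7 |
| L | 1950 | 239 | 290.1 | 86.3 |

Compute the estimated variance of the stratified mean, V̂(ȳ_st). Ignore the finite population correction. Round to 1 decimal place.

V̂(ȳ_st) ≈ 69.8

V̂(ȳ_st) = Σ W_h² s_h²/n_h, with W_h = N_h/N and N = 5600:
  stratum XS: (2100/5600)²·317.8²/405 = 35.0683
  stratum S: (600/5600)²·125.3²/48 = 3.7548
  stratum M: (950/5600)²·322.7²/110 = 27.2443
  stratum L: (1950/5600)²·86.3²/239 = 3.77848
V̂(ȳ_st) = 69.846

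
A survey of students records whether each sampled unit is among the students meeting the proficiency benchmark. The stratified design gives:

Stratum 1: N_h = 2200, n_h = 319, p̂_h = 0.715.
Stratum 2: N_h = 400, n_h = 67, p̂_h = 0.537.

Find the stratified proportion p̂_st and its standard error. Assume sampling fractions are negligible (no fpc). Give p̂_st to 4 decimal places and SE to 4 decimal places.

p̂_st ≈ 0.6876, SE ≈ 0.0234

N = 2600; stratum weights W_h = N_h/N.
p̂_st = Σ W_h p̂_h = (2200·0.715 + 400·0.537)/2600 = 0.68762
V̂(p̂_st) = Σ W_h² p̂_h(1−p̂_h)/(n_h−1):
  stratum 1: (2200/2600)²·0.715·0.285/318 = 0.000458799
  stratum 2: (400/2600)²·0.537·0.463/66 = 8.9163e-05
V̂(p̂_st) = 0.000547962; SE = √V̂ = 0.0234086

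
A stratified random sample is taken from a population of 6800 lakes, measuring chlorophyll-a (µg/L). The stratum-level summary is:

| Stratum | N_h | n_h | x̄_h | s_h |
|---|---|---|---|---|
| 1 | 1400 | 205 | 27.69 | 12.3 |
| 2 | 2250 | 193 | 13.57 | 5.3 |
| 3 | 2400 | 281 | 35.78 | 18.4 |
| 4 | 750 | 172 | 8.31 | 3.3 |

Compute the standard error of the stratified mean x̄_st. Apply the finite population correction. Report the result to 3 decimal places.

SE(x̄_st) ≈ 0.418

V̂(x̄_st) = Σ W_h² (1 − n_h/N_h) s_h²/n_h, with W_h = N_h/N and N = 6800:
  stratum 1: (1400/6800)²·(1 − 205/1400)·12.3²/205 = 0.0267014
  stratum 2: (2250/6800)²·(1 − 193/2250)·5.3²/193 = 0.0145678
  stratum 3: (2400/6800)²·(1 − 281/2400)·18.4²/281 = 0.132512
  stratum 4: (750/6800)²·(1 − 172/750)·3.3²/172 = 0.000593568
V̂(x̄_st) = 0.174374
SE(x̄_st) = √0.174374 = 0.417582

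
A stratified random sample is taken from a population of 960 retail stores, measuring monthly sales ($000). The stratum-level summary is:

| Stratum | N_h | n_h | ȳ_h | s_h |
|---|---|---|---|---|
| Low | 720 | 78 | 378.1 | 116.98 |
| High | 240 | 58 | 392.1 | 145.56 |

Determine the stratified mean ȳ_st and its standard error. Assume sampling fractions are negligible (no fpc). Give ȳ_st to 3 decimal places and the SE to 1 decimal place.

ȳ_st = Σ W_h ȳ_h = (720·378.1 + 240·392.1)/960 = 381.60000
V̂(ȳ_st) = Σ W_h² s_h²/n_h, with W_h = N_h/N and N = 960:
  stratum Low: (720/960)²·116.98²/78 = 98.685
  stratum High: (240/960)²·145.56²/58 = 22.8316
V̂(ȳ_st) = 121.517
SE(ȳ_st) = √121.517 = 11.0235

ȳ_st ≈ 381.600, SE ≈ 11.0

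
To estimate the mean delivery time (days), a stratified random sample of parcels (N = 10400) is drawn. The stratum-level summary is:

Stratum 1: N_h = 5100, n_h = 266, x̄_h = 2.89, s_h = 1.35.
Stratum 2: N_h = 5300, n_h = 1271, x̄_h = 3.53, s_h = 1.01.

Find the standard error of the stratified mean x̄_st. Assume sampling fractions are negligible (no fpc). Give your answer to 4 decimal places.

SE(x̄_st) ≈ 0.0431

V̂(x̄_st) = Σ W_h² s_h²/n_h, with W_h = N_h/N and N = 10400:
  stratum 1: (5100/10400)²·1.35²/266 = 0.00164763
  stratum 2: (5300/10400)²·1.01²/1271 = 0.000208441
V̂(x̄_st) = 0.00185607
SE(x̄_st) = √0.00185607 = 0.0430821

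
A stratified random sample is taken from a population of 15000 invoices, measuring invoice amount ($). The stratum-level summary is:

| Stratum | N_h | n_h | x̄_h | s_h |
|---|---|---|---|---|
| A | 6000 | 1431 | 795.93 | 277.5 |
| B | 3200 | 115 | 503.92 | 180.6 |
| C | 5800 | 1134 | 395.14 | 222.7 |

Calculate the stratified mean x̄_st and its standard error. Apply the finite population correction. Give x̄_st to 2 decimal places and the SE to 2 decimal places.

x̄_st = Σ W_h x̄_h = (6000·795.93 + 3200·503.92 + 5800·395.14)/15000 = 578.66240
V̂(x̄_st) = Σ W_h² (1 − n_h/N_h) s_h²/n_h, with W_h = N_h/N and N = 15000:
  stratum A: (6000/15000)²·(1 − 1431/6000)·277.5²/1431 = 6.55656
  stratum B: (3200/15000)²·(1 − 115/3200)·180.6²/115 = 12.444
  stratum C: (5800/15000)²·(1 − 1134/5800)·222.7²/1134 = 5.26039
V̂(x̄_st) = 24.261
SE(x̄_st) = √24.261 = 4.92554

x̄_st ≈ 578.66, SE ≈ 4.93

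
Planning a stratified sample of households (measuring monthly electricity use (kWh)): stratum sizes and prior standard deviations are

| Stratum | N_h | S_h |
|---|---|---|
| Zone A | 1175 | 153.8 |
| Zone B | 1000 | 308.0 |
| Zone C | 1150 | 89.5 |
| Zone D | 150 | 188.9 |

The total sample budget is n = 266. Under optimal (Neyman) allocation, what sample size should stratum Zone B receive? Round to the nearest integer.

132

Neyman allocation: n_h = n · N_h S_h / Σ N_i S_i, with n = 266.
  stratum Zone A: N_h·S_h = 1175·153.8 = 180715.00
  stratum Zone B: N_h·S_h = 1000·308.0 = 308000.00
  stratum Zone C: N_h·S_h = 1150·89.5 = 102925.00
  stratum Zone D: N_h·S_h = 150·188.9 = 28335.00
Σ N_h S_h = 619975.00
n for stratum Zone B = 266·308000.00/619975.00 = 132.147 → 132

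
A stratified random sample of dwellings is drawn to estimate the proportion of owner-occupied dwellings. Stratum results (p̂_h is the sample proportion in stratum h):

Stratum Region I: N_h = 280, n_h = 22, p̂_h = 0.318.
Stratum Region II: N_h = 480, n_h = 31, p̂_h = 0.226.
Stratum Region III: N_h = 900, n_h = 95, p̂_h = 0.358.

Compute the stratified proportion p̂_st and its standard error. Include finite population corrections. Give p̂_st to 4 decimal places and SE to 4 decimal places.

N = 1660; stratum weights W_h = N_h/N.
p̂_st = Σ W_h p̂_h = (280·0.318 + 480·0.226 + 900·0.358)/1660 = 0.31308
V̂(p̂_st) = Σ W_h² (1 − n_h/N_h) p̂_h(1−p̂_h)/(n_h−1):
  stratum Region I: (280/1660)²·(1 − 22/280)·0.318·0.682/21 = 0.000270741
  stratum Region II: (480/1660)²·(1 − 31/480)·0.226·0.774/30 = 0.000456036
  stratum Region III: (900/1660)²·(1 − 95/900)·0.358·0.642/94 = 0.000642854
V̂(p̂_st) = 0.00136963; SE = √V̂ = 0.0370085

p̂_st ≈ 0.3131, SE ≈ 0.0370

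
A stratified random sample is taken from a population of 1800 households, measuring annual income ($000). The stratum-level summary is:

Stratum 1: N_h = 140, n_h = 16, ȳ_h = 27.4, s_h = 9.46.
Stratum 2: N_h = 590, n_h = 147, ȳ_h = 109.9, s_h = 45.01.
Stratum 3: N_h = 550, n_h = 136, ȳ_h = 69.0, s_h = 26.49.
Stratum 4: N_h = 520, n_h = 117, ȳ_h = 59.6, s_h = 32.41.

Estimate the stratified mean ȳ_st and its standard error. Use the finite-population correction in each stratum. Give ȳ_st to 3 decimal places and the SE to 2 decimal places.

ȳ_st = Σ W_h ȳ_h = (140·27.4 + 590·109.9 + 550·69.0 + 520·59.6)/1800 = 76.45500
V̂(ȳ_st) = Σ W_h² (1 − n_h/N_h) s_h²/n_h, with W_h = N_h/N and N = 1800:
  stratum 1: (140/1800)²·(1 − 16/140)·9.46²/16 = 0.0299686
  stratum 2: (590/1800)²·(1 − 147/590)·45.01²/147 = 1.11176
  stratum 3: (550/1800)²·(1 − 136/550)·26.49²/136 = 0.362613
  stratum 4: (520/1800)²·(1 − 117/520)·32.41²/117 = 0.580678
V̂(ȳ_st) = 2.08502
SE(ȳ_st) = √2.08502 = 1.44396

ȳ_st ≈ 76.455, SE ≈ 1.44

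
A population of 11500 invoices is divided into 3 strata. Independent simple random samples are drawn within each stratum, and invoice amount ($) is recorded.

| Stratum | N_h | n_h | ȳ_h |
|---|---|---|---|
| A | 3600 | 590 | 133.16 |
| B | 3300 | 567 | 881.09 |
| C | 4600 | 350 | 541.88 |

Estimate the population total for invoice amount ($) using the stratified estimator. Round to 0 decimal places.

τ̂_st ≈ 5879621

τ̂_st = Σ N_h ȳ_h = 3600·133.16 + 3300·881.09 + 4600·541.88 = 5879621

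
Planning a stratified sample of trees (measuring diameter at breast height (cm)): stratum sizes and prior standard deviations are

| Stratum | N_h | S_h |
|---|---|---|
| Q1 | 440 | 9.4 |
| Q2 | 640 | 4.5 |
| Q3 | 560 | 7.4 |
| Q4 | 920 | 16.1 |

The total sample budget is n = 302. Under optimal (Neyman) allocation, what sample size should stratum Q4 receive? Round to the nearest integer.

172

Neyman allocation: n_h = n · N_h S_h / Σ N_i S_i, with n = 302.
  stratum Q1: N_h·S_h = 440·9.4 = 4136.00
  stratum Q2: N_h·S_h = 640·4.5 = 2880.00
  stratum Q3: N_h·S_h = 560·7.4 = 4144.00
  stratum Q4: N_h·S_h = 920·16.1 = 14812.00
Σ N_h S_h = 25972.00
n for stratum Q4 = 302·14812.00/25972.00 = 172.233 → 172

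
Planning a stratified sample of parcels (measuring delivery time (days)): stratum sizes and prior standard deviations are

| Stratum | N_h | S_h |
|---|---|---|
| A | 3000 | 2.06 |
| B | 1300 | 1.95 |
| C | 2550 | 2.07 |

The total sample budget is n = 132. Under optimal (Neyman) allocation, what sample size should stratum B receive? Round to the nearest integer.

Neyman allocation: n_h = n · N_h S_h / Σ N_i S_i, with n = 132.
  stratum A: N_h·S_h = 3000·2.06 = 6180.00
  stratum B: N_h·S_h = 1300·1.95 = 2535.00
  stratum C: N_h·S_h = 2550·2.07 = 5278.50
Σ N_h S_h = 13993.50
n for stratum B = 132·2535.00/13993.50 = 23.913 → 24

24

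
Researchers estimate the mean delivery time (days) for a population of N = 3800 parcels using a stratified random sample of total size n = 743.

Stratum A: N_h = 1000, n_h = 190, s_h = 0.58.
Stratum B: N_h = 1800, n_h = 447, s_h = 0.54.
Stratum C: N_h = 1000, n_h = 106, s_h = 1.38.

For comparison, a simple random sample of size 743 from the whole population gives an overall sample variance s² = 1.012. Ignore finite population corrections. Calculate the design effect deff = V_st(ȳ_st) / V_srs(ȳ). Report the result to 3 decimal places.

deff ≈ 1.111

V̂(ȳ_st) = Σ W_h² s_h²/n_h, with W_h = N_h/N and N = 3800:
  stratum A: (1000/3800)²·0.58²/190 = 0.000122613
  stratum B: (1800/3800)²·0.54²/447 = 0.000146372
  stratum C: (1000/3800)²·1.38²/106 = 0.00124419
V_st = 0.00151317
V_srs = s²/n = 1.012/743 = 0.00136205
deff = V_st / V_srs = 0.00151317/0.00136205 = 1.1110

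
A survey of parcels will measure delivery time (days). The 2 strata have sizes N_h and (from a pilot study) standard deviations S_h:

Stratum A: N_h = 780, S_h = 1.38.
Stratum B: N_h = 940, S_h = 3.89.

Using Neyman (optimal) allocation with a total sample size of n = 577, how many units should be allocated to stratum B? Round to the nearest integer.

Neyman allocation: n_h = n · N_h S_h / Σ N_i S_i, with n = 577.
  stratum A: N_h·S_h = 780·1.38 = 1076.40
  stratum B: N_h·S_h = 940·3.89 = 3656.60
Σ N_h S_h = 4733.00
n for stratum B = 577·3656.60/4733.00 = 445.776 → 446

446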